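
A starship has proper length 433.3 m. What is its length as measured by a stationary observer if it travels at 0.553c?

Proper length L₀ = 433.3 m
γ = 1/√(1 - 0.553²) = 1.2002
L = L₀/γ = 433.3/1.2002 = 361.0 m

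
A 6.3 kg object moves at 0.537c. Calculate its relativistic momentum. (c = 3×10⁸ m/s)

γ = 1/√(1 - 0.537²) = 1.185
v = 0.537 × 3×10⁸ = 1.611×10⁸ m/s
p = γmv = 1.185 × 6.3 × 1.611×10⁸ = 1.203×10⁹ kg·m/s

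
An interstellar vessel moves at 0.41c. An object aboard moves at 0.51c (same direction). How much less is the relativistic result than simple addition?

Classical: u' + v = 0.51 + 0.41 = 0.92c
Relativistic: u = (0.51 + 0.41)/(1 + 0.2091) = 0.92/1.2091 = 0.7609c
Difference: 0.92 - 0.7609 = 0.1591c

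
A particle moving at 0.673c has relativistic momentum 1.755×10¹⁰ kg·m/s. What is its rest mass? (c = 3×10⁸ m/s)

γ = 1/√(1 - 0.673²) = 1.352
v = 0.673 × 3×10⁸ = 2.019×10⁸ m/s
m = p/(γv) = 1.755×10¹⁰/(1.352 × 2.019×10⁸) = 64.29 kg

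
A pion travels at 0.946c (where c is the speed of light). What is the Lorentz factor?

v/c = 0.946, so (v/c)² = 0.894916
1 - (v/c)² = 0.105084
γ = 1/√(0.105084) = 3.085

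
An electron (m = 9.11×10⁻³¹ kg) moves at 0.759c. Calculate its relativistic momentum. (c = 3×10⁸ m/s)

γ = 1/√(1 - 0.759²) = 1.536
v = 0.759 × 3×10⁸ = 2.277×10⁸ m/s
p = γmv = 1.536 × 9.11×10⁻³¹ × 2.277×10⁸ = 3.186×10⁻²² kg·m/s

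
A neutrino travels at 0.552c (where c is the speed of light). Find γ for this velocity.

v/c = 0.552, so (v/c)² = 0.304704
1 - (v/c)² = 0.695296
γ = 1/√(0.695296) = 1.199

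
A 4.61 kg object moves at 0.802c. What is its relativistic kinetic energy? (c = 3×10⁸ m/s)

γ = 1/√(1 - 0.802²) = 1.6741
γ - 1 = 0.6741
KE = (γ-1)mc² = 0.6741 × 4.61 × (3×10⁸)² = 2.797×10¹⁷ J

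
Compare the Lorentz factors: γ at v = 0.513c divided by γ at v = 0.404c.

γ₁ = 1/√(1 - 0.513²) = 1.165
γ₂ = 1/√(1 - 0.404²) = 1.093
γ₁/γ₂ = 1.165/1.093 = 1.066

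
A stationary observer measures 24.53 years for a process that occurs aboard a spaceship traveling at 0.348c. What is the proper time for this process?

Dilated time Δt = 24.53 years
γ = 1/√(1 - 0.348²) = 1.0667
Δt₀ = Δt/γ = 24.53/1.0667 = 23.00 years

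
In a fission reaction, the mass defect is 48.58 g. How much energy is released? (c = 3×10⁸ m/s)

Convert mass defect: Δm = 48.58 g = 0.04858 kg
E = Δm·c² = 0.04858 × (3×10⁸)²
= 0.04858 × 9×10¹⁶ = 4.372×10¹⁵ J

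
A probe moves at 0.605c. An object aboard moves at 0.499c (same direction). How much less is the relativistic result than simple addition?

Classical: u' + v = 0.499 + 0.605 = 1.104c
Relativistic: u = (0.499 + 0.605)/(1 + 0.301895) = 1.104/1.301895 = 0.8480c
Difference: 1.104 - 0.8480 = 0.2560c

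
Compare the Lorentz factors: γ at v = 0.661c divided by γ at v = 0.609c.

γ₁ = 1/√(1 - 0.661²) = 1.333
γ₂ = 1/√(1 - 0.609²) = 1.261
γ₁/γ₂ = 1.333/1.261 = 1.057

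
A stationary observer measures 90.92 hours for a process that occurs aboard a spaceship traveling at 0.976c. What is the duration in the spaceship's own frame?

Dilated time Δt = 90.92 hours
γ = 1/√(1 - 0.976²) = 4.592
Δt₀ = Δt/γ = 90.92/4.592 = 19.80 hours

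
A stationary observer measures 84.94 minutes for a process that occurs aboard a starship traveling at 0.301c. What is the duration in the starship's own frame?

Dilated time Δt = 84.94 minutes
γ = 1/√(1 - 0.301²) = 1.0486
Δt₀ = Δt/γ = 84.94/1.0486 = 81.00 minutes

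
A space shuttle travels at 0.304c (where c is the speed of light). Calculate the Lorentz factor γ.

v/c = 0.304, so (v/c)² = 0.092416
1 - (v/c)² = 0.907584
γ = 1/√(0.907584) = 1.050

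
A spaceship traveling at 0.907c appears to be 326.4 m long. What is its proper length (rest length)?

Contracted length L = 326.4 m
γ = 1/√(1 - 0.907²) = 2.3746
L₀ = γL = 2.3746 × 326.4 = 775.1 m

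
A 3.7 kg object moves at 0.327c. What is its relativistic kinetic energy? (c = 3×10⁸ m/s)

γ = 1/√(1 - 0.327²) = 1.05817
γ - 1 = 0.05817
KE = (γ-1)mc² = 0.05817 × 3.7 × (3×10⁸)² = 1.937×10¹⁶ J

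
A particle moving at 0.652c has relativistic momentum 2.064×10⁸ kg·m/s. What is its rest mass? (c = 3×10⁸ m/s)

γ = 1/√(1 - 0.652²) = 1.3189
v = 0.652 × 3×10⁸ = 1.956×10⁸ m/s
m = p/(γv) = 2.064×10⁸/(1.3189 × 1.956×10⁸) = 0.8001 kg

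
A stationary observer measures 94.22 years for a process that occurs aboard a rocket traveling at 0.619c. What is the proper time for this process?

Dilated time Δt = 94.22 years
γ = 1/√(1 - 0.619²) = 1.2733
Δt₀ = Δt/γ = 94.22/1.2733 = 74.00 years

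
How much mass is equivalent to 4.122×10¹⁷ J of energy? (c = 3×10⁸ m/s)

From E = mc², we get m = E/c²
c² = (3×10⁸)² = 9×10¹⁶ m²/s²
m = 4.122×10¹⁷ / 9×10¹⁶ = 4.580 kg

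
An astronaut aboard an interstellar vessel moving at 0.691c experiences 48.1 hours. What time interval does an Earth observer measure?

Proper time Δt₀ = 48.1 hours
γ = 1/√(1 - 0.691²) = 1.3834
Δt = γΔt₀ = 1.3834 × 48.1 = 66.54 hours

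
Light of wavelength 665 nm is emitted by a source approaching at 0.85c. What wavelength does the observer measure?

β = 0.85
Wavelength Doppler factor = √(0.15/1.85) = √(0.08108) = 0.28475
λ_obs = 665 × 0.28475 = 189.4 nm (blueshift)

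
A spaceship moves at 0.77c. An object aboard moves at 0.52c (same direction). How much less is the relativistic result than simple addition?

Classical: u' + v = 0.52 + 0.77 = 1.29c
Relativistic: u = (0.52 + 0.77)/(1 + 0.4004) = 1.29/1.4004 = 0.9212c
Difference: 1.29 - 0.9212 = 0.3688c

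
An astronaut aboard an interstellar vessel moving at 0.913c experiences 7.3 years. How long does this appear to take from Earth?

Proper time Δt₀ = 7.3 years
γ = 1/√(1 - 0.913²) = 2.451
Δt = γΔt₀ = 2.451 × 7.3 = 17.89 years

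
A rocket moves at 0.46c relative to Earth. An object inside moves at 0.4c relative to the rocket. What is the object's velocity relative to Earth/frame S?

u = (u' + v)/(1 + u'v/c²)
Numerator: 0.4 + 0.46 = 0.86
Denominator: 1 + 0.184 = 1.184
u = 0.86/1.184 = 0.7264c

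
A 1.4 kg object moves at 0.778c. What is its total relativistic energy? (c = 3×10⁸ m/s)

γ = 1/√(1 - 0.778²) = 1.592
mc² = 1.4 × (3×10⁸)² = 1.260×10¹⁷ J
E = γmc² = 1.592 × 1.260×10¹⁷ = 2.006×10¹⁷ J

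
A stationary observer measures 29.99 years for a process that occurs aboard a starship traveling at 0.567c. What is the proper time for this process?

Dilated time Δt = 29.99 years
γ = 1/√(1 - 0.567²) = 1.214
Δt₀ = Δt/γ = 29.99/1.214 = 24.70 years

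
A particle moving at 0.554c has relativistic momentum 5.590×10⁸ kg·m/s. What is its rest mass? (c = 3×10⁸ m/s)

γ = 1/√(1 - 0.554²) = 1.2012
v = 0.554 × 3×10⁸ = 1.662×10⁸ m/s
m = p/(γv) = 5.590×10⁸/(1.2012 × 1.662×10⁸) = 2.800 kg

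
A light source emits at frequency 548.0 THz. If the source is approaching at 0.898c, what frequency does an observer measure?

β = v/c = 0.898
(1+β)/(1-β) = 1.898/0.102 = 18.61
Doppler factor = √(18.61) = 4.314
f_obs = 548.0 × 4.314 = 2364 THz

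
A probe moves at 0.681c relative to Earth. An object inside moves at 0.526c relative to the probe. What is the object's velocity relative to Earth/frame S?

u = (u' + v)/(1 + u'v/c²)
Numerator: 0.526 + 0.681 = 1.207
Denominator: 1 + 0.358206 = 1.358206
u = 1.207/1.358206 = 0.8887c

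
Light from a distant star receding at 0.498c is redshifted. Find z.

β = 0.498
(1+β)/(1-β) = 1.498/0.502 = 2.984
√(2.984) = 1.7274
z = 1.7274 - 1 = 0.7274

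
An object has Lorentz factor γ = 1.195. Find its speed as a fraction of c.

From γ = 1/√(1 - v²/c²):
1/γ² = 1/1.195² = 0.70027
v²/c² = 1 - 0.70027 = 0.29973
v/c = √(0.29973) = 0.5475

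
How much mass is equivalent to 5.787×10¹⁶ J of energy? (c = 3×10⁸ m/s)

From E = mc², we get m = E/c²
c² = (3×10⁸)² = 9×10¹⁶ m²/s²
m = 5.787×10¹⁶ / 9×10¹⁶ = 0.6430 kg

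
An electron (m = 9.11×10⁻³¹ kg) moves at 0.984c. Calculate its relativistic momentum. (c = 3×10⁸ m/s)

γ = 1/√(1 - 0.984²) = 5.613
v = 0.984 × 3×10⁸ = 2.952×10⁸ m/s
p = γmv = 5.613 × 9.11×10⁻³¹ × 2.952×10⁸ = 1.509×10⁻²¹ kg·m/s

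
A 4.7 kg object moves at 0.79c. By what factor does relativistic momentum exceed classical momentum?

p_rel = γmv, p_class = mv
Ratio = γ = 1/√(1 - 0.79²) = 1.631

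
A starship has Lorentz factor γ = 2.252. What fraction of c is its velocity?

From γ = 1/√(1 - v²/c²):
1/γ² = 1/2.252² = 0.1972
v²/c² = 1 - 0.1972 = 0.8028
v/c = √(0.8028) = 0.8960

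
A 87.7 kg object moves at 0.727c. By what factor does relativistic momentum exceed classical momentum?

p_rel = γmv, p_class = mv
Ratio = γ = 1/√(1 - 0.727²) = 1.456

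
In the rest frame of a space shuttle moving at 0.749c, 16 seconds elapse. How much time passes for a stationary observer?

Proper time Δt₀ = 16 seconds
γ = 1/√(1 - 0.749²) = 1.5093
Δt = γΔt₀ = 1.5093 × 16 = 24.15 seconds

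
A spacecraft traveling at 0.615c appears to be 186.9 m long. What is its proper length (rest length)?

Contracted length L = 186.9 m
γ = 1/√(1 - 0.615²) = 1.268
L₀ = γL = 1.268 × 186.9 = 237.0 m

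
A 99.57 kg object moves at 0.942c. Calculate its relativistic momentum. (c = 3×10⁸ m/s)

γ = 1/√(1 - 0.942²) = 2.9796
v = 0.942 × 3×10⁸ = 2.826×10⁸ m/s
p = γmv = 2.9796 × 99.57 × 2.826×10⁸ = 8.384×10¹⁰ kg·m/s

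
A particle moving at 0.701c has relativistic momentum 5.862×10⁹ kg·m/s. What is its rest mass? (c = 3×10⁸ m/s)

γ = 1/√(1 - 0.701²) = 1.402
v = 0.701 × 3×10⁸ = 2.103×10⁸ m/s
m = p/(γv) = 5.862×10⁹/(1.402 × 2.103×10⁸) = 19.88 kg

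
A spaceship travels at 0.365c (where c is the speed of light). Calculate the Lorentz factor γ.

v/c = 0.365, so (v/c)² = 0.133225
1 - (v/c)² = 0.866775
γ = 1/√(0.866775) = 1.074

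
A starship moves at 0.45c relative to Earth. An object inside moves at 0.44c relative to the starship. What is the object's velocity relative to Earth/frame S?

u = (u' + v)/(1 + u'v/c²)
Numerator: 0.44 + 0.45 = 0.89
Denominator: 1 + 0.198 = 1.198
u = 0.89/1.198 = 0.7429c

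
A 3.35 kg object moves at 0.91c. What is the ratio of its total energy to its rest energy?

E = γmc², E₀ = mc²
E/E₀ = γ = 1/√(1 - 0.91²) = 2.412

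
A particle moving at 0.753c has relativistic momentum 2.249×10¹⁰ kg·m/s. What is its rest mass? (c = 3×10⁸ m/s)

γ = 1/√(1 - 0.753²) = 1.5197
v = 0.753 × 3×10⁸ = 2.259×10⁸ m/s
m = p/(γv) = 2.249×10¹⁰/(1.5197 × 2.259×10⁸) = 65.51 kg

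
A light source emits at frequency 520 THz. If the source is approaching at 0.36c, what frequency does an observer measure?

β = v/c = 0.36
(1+β)/(1-β) = 1.36/0.64 = 2.125
Doppler factor = √(2.125) = 1.4577
f_obs = 520 × 1.4577 = 758.0 THz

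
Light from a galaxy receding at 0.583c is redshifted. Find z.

β = 0.583
(1+β)/(1-β) = 1.583/0.417 = 3.7962
√(3.7962) = 1.9484
z = 1.9484 - 1 = 0.9484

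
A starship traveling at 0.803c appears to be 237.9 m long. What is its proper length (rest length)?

Contracted length L = 237.9 m
γ = 1/√(1 - 0.803²) = 1.678
L₀ = γL = 1.678 × 237.9 = 399.2 m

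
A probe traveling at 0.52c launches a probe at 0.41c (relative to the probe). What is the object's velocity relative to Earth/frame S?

u = (u' + v)/(1 + u'v/c²)
Numerator: 0.41 + 0.52 = 0.93
Denominator: 1 + 0.2132 = 1.2132
u = 0.93/1.2132 = 0.7666c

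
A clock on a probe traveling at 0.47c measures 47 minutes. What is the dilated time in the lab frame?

Proper time Δt₀ = 47 minutes
γ = 1/√(1 - 0.47²) = 1.133
Δt = γΔt₀ = 1.133 × 47 = 53.25 minutes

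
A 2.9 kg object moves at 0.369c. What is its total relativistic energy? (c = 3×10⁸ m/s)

γ = 1/√(1 - 0.369²) = 1.076
mc² = 2.9 × (3×10⁸)² = 2.610×10¹⁷ J
E = γmc² = 1.076 × 2.610×10¹⁷ = 2.808×10¹⁷ J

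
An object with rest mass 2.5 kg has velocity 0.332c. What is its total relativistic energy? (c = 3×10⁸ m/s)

γ = 1/√(1 - 0.332²) = 1.060
mc² = 2.5 × (3×10⁸)² = 2.250×10¹⁷ J
E = γmc² = 1.060 × 2.250×10¹⁷ = 2.385×10¹⁷ J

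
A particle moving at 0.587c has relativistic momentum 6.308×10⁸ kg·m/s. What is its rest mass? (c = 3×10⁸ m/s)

γ = 1/√(1 - 0.587²) = 1.235
v = 0.587 × 3×10⁸ = 1.761×10⁸ m/s
m = p/(γv) = 6.308×10⁸/(1.235 × 1.761×10⁸) = 2.900 kg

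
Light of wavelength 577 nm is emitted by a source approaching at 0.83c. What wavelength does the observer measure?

β = 0.83
Wavelength Doppler factor = √(0.17/1.83) = √(0.09290) = 0.3048
λ_obs = 577 × 0.3048 = 175.9 nm (blueshift)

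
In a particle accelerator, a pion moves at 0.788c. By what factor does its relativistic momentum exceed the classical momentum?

p_rel = γmv, p_class = mv
Ratio = γ = 1/√(1 - 0.788²)
= 1/√(0.379056) = 1.624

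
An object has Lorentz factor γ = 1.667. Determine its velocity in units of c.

From γ = 1/√(1 - v²/c²):
1/γ² = 1/1.667² = 0.3599
v²/c² = 1 - 0.3599 = 0.6401
v/c = √(0.6401) = 0.8001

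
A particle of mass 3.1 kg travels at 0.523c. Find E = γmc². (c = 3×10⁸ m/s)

γ = 1/√(1 - 0.523²) = 1.173
mc² = 3.1 × (3×10⁸)² = 2.790×10¹⁷ J
E = γmc² = 1.173 × 2.790×10¹⁷ = 3.273×10¹⁷ J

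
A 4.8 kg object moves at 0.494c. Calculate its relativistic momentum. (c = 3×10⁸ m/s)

γ = 1/√(1 - 0.494²) = 1.15014
v = 0.494 × 3×10⁸ = 1.482×10⁸ m/s
p = γmv = 1.15014 × 4.8 × 1.482×10⁸ = 8.182×10⁸ kg·m/s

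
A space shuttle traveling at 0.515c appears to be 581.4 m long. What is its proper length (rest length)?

Contracted length L = 581.4 m
γ = 1/√(1 - 0.515²) = 1.1666
L₀ = γL = 1.1666 × 581.4 = 678.3 m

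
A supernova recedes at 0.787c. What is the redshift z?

β = 0.787
(1+β)/(1-β) = 1.787/0.213 = 8.3897
√(8.3897) = 2.896
z = 2.896 - 1 = 1.896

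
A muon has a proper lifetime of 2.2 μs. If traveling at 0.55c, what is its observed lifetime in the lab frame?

Proper lifetime τ₀ = 2.2 μs
γ = 1/√(1 - 0.55²) = 1.1974
τ = γτ₀ = 1.1974 × 2.2 μs = 2.634 μs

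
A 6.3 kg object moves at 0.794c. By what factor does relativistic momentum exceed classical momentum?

p_rel = γmv, p_class = mv
Ratio = γ = 1/√(1 - 0.794²) = 1.645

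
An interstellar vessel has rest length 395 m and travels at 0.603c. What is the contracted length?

Proper length L₀ = 395 m
γ = 1/√(1 - 0.603²) = 1.2535
L = L₀/γ = 395/1.2535 = 315.1 m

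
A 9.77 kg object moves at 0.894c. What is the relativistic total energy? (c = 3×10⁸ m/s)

γ = 1/√(1 - 0.894²) = 2.2318
mc² = 9.77 × (3×10⁸)² = 8.793×10¹⁷ J
E = γmc² = 2.2318 × 8.793×10¹⁷ = 1.962×10¹⁸ J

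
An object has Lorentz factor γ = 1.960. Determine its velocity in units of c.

From γ = 1/√(1 - v²/c²):
1/γ² = 1/1.960² = 0.2603
v²/c² = 1 - 0.2603 = 0.7397
v/c = √(0.7397) = 0.8601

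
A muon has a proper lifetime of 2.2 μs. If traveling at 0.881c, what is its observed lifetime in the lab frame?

Proper lifetime τ₀ = 2.2 μs
γ = 1/√(1 - 0.881²) = 2.1136
τ = γτ₀ = 2.1136 × 2.2 μs = 4.650 μs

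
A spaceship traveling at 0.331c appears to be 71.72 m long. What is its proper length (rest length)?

Contracted length L = 71.72 m
γ = 1/√(1 - 0.331²) = 1.0597
L₀ = γL = 1.0597 × 71.72 = 76.00 m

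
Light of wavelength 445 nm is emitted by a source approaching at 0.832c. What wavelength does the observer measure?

β = 0.832
Wavelength Doppler factor = √(0.168/1.832) = √(0.091703) = 0.30283
λ_obs = 445 × 0.30283 = 134.8 nm (blueshift)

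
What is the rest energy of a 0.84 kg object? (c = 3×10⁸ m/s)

c² = (3×10⁸)² = 9.000×10¹⁶ m²/s²
E₀ = mc² = 0.84 × 9.000×10¹⁶ = 7.560×10¹⁶ J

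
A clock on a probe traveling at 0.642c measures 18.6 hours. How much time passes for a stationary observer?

Proper time Δt₀ = 18.6 hours
γ = 1/√(1 - 0.642²) = 1.3043
Δt = γΔt₀ = 1.3043 × 18.6 = 24.26 hours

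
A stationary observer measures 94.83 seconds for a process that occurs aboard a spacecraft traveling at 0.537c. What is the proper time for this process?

Dilated time Δt = 94.83 seconds
γ = 1/√(1 - 0.537²) = 1.1854
Δt₀ = Δt/γ = 94.83/1.1854 = 80.00 seconds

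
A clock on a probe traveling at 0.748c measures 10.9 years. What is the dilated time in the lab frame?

Proper time Δt₀ = 10.9 years
γ = 1/√(1 - 0.748²) = 1.5067
Δt = γΔt₀ = 1.5067 × 10.9 = 16.42 years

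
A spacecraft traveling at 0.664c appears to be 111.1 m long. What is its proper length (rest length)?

Contracted length L = 111.1 m
γ = 1/√(1 - 0.664²) = 1.3374
L₀ = γL = 1.3374 × 111.1 = 148.6 m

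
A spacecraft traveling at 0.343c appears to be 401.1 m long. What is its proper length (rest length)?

Contracted length L = 401.1 m
γ = 1/√(1 - 0.343²) = 1.0646
L₀ = γL = 1.0646 × 401.1 = 427.0 m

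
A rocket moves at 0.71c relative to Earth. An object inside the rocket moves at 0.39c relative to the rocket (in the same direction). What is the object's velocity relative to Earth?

u = (u' + v)/(1 + u'v/c²)
Numerator: 0.39 + 0.71 = 1.1
Denominator: 1 + 0.2769 = 1.2769
u = 1.1/1.2769 = 0.8615c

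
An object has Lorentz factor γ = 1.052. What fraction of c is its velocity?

From γ = 1/√(1 - v²/c²):
1/γ² = 1/1.052² = 0.90358
v²/c² = 1 - 0.90358 = 0.09642
v/c = √(0.09642) = 0.3105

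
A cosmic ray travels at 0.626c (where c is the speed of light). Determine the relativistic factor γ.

v/c = 0.626, so (v/c)² = 0.391876
1 - (v/c)² = 0.608124
γ = 1/√(0.608124) = 1.282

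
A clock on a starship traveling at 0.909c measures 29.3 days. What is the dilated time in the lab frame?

Proper time Δt₀ = 29.3 days
γ = 1/√(1 - 0.909²) = 2.3993
Δt = γΔt₀ = 2.3993 × 29.3 = 70.30 days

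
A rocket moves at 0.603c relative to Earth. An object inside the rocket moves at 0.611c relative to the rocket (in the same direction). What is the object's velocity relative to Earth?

u = (u' + v)/(1 + u'v/c²)
Numerator: 0.611 + 0.603 = 1.214
Denominator: 1 + 0.368433 = 1.368433
u = 1.214/1.368433 = 0.8871c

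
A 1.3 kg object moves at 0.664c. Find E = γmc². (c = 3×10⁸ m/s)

γ = 1/√(1 - 0.664²) = 1.3374
mc² = 1.3 × (3×10⁸)² = 1.170×10¹⁷ J
E = γmc² = 1.3374 × 1.170×10¹⁷ = 1.565×10¹⁷ J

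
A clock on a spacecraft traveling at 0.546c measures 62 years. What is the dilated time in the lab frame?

Proper time Δt₀ = 62 years
γ = 1/√(1 - 0.546²) = 1.1936
Δt = γΔt₀ = 1.1936 × 62 = 74.00 years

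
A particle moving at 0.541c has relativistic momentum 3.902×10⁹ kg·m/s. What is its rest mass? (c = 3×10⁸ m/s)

γ = 1/√(1 - 0.541²) = 1.189
v = 0.541 × 3×10⁸ = 1.623×10⁸ m/s
m = p/(γv) = 3.902×10⁹/(1.189 × 1.623×10⁸) = 20.22 kg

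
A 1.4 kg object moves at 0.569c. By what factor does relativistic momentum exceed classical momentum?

p_rel = γmv, p_class = mv
Ratio = γ = 1/√(1 - 0.569²) = 1.216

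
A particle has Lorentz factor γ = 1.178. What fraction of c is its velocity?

From γ = 1/√(1 - v²/c²):
1/γ² = 1/1.178² = 0.7206
v²/c² = 1 - 0.7206 = 0.2794
v/c = √(0.2794) = 0.5286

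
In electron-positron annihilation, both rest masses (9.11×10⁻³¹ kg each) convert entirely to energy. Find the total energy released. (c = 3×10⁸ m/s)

Both particles have the same rest mass, so total mass = 2m
E = 2m·c² = 2 × 9.11×10⁻³¹ × (3×10⁸)²
= 2 × 9.11×10⁻³¹ × 9×10¹⁶
= 1.640×10⁻¹³ J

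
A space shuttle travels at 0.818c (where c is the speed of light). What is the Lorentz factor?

v/c = 0.818, so (v/c)² = 0.669124
1 - (v/c)² = 0.330876
γ = 1/√(0.330876) = 1.738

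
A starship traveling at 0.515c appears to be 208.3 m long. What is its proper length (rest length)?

Contracted length L = 208.3 m
γ = 1/√(1 - 0.515²) = 1.1666
L₀ = γL = 1.1666 × 208.3 = 243.0 m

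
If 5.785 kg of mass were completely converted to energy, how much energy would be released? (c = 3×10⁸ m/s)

Using E = mc²:
c² = (3×10⁸)² = 9×10¹⁶ m²/s²
E = 5.785 × 9×10¹⁶ = 5.207×10¹⁷ J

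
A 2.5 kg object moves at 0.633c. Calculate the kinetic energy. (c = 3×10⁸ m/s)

γ = 1/√(1 - 0.633²) = 1.29174
γ - 1 = 0.29174
KE = (γ-1)mc² = 0.29174 × 2.5 × (3×10⁸)² = 6.564×10¹⁶ J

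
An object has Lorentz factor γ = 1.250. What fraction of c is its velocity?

From γ = 1/√(1 - v²/c²):
1/γ² = 1/1.250² = 0.6400
v²/c² = 1 - 0.6400 = 0.3600
v/c = √(0.3600) = 0.6000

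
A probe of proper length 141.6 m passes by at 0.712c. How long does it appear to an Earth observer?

Proper length L₀ = 141.6 m
γ = 1/√(1 - 0.712²) = 1.4241
L = L₀/γ = 141.6/1.4241 = 99.43 m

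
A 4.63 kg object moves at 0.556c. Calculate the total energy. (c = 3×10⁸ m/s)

γ = 1/√(1 - 0.556²) = 1.203
mc² = 4.63 × (3×10⁸)² = 4.167×10¹⁷ J
E = γmc² = 1.203 × 4.167×10¹⁷ = 5.013×10¹⁷ J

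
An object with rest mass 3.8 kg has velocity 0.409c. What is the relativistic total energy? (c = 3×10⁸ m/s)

γ = 1/√(1 - 0.409²) = 1.096
mc² = 3.8 × (3×10⁸)² = 3.420×10¹⁷ J
E = γmc² = 1.096 × 3.420×10¹⁷ = 3.748×10¹⁷ J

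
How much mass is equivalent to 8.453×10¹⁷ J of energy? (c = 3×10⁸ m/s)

From E = mc², we get m = E/c²
c² = (3×10⁸)² = 9×10¹⁶ m²/s²
m = 8.453×10¹⁷ / 9×10¹⁶ = 9.392 kg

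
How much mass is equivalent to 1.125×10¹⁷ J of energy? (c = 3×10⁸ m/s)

From E = mc², we get m = E/c²
c² = (3×10⁸)² = 9×10¹⁶ m²/s²
m = 1.125×10¹⁷ / 9×10¹⁶ = 1.250 kg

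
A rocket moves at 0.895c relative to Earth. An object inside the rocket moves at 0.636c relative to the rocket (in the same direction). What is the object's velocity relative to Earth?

u = (u' + v)/(1 + u'v/c²)
Numerator: 0.636 + 0.895 = 1.531
Denominator: 1 + 0.56922 = 1.56922
u = 1.531/1.56922 = 0.9756c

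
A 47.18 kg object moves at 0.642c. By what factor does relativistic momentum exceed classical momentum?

p_rel = γmv, p_class = mv
Ratio = γ = 1/√(1 - 0.642²) = 1.304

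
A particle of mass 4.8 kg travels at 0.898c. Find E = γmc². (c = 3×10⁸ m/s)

γ = 1/√(1 - 0.898²) = 2.2728
mc² = 4.8 × (3×10⁸)² = 4.320×10¹⁷ J
E = γmc² = 2.2728 × 4.320×10¹⁷ = 9.818×10¹⁷ J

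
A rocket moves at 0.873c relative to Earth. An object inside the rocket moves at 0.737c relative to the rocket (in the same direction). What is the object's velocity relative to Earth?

u = (u' + v)/(1 + u'v/c²)
Numerator: 0.737 + 0.873 = 1.61
Denominator: 1 + 0.643401 = 1.643401
u = 1.61/1.643401 = 0.9797c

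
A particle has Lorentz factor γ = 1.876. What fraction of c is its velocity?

From γ = 1/√(1 - v²/c²):
1/γ² = 1/1.876² = 0.2841
v²/c² = 1 - 0.2841 = 0.7159
v/c = √(0.7159) = 0.8461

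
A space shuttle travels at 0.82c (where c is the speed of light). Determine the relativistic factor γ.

v/c = 0.82, so (v/c)² = 0.6724
1 - (v/c)² = 0.3276
γ = 1/√(0.3276) = 1.747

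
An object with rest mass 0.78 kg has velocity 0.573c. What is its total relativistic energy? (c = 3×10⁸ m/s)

γ = 1/√(1 - 0.573²) = 1.2202
mc² = 0.78 × (3×10⁸)² = 7.020×10¹⁶ J
E = γmc² = 1.2202 × 7.020×10¹⁶ = 8.566×10¹⁶ J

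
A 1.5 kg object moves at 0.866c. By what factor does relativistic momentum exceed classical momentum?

p_rel = γmv, p_class = mv
Ratio = γ = 1/√(1 - 0.866²) = 2.000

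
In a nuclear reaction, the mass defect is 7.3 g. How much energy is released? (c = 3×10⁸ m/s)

Convert mass defect: Δm = 7.3 g = 0.0073 kg
E = Δm·c² = 0.0073 × (3×10⁸)²
= 0.0073 × 9×10¹⁶ = 6.570×10¹⁴ J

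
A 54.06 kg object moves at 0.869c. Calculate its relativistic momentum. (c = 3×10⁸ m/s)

γ = 1/√(1 - 0.869²) = 2.021
v = 0.869 × 3×10⁸ = 2.607×10⁸ m/s
p = γmv = 2.021 × 54.06 × 2.607×10⁸ = 2.848×10¹⁰ kg·m/s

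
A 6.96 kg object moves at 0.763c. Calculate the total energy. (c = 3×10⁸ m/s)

γ = 1/√(1 - 0.763²) = 1.54703
mc² = 6.96 × (3×10⁸)² = 6.264×10¹⁷ J
E = γmc² = 1.54703 × 6.264×10¹⁷ = 9.691×10¹⁷ J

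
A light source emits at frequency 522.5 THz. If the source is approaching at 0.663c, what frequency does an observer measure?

β = v/c = 0.663
(1+β)/(1-β) = 1.663/0.337 = 4.9347
Doppler factor = √(4.9347) = 2.2214
f_obs = 522.5 × 2.2214 = 1161 THz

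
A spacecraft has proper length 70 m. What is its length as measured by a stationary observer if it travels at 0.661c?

Proper length L₀ = 70 m
γ = 1/√(1 - 0.661²) = 1.3326
L = L₀/γ = 70/1.3326 = 52.53 m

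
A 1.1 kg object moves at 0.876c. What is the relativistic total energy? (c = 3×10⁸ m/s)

γ = 1/√(1 - 0.876²) = 2.0734
mc² = 1.1 × (3×10⁸)² = 9.900×10¹⁶ J
E = γmc² = 2.0734 × 9.900×10¹⁶ = 2.053×10¹⁷ J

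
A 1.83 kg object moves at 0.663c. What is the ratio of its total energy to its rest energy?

E = γmc², E₀ = mc²
E/E₀ = γ = 1/√(1 - 0.663²) = 1.336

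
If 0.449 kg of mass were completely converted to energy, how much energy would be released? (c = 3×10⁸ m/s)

Using E = mc²:
c² = (3×10⁸)² = 9×10¹⁶ m²/s²
E = 0.449 × 9×10¹⁶ = 4.041×10¹⁶ J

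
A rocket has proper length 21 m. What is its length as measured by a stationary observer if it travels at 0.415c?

Proper length L₀ = 21 m
γ = 1/√(1 - 0.415²) = 1.099
L = L₀/γ = 21/1.099 = 19.11 m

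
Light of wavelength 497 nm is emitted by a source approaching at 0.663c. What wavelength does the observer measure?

β = 0.663
Wavelength Doppler factor = √(0.337/1.663) = √(0.20265) = 0.4502
λ_obs = 497 × 0.4502 = 223.7 nm (blueshift)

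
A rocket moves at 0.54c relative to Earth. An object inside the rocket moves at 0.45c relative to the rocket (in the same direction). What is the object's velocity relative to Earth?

u = (u' + v)/(1 + u'v/c²)
Numerator: 0.45 + 0.54 = 0.99
Denominator: 1 + 0.243 = 1.243
u = 0.99/1.243 = 0.7965c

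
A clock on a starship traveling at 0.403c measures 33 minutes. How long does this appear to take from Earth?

Proper time Δt₀ = 33 minutes
γ = 1/√(1 - 0.403²) = 1.0927
Δt = γΔt₀ = 1.0927 × 33 = 36.06 minutes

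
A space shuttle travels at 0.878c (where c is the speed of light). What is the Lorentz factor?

v/c = 0.878, so (v/c)² = 0.770884
1 - (v/c)² = 0.229116
γ = 1/√(0.229116) = 2.089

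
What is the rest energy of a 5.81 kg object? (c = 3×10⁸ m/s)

c² = (3×10⁸)² = 9.000×10¹⁶ m²/s²
E₀ = mc² = 5.81 × 9.000×10¹⁶ = 5.229×10¹⁷ J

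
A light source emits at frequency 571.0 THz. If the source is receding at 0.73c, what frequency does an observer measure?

β = v/c = 0.73
(1-β)/(1+β) = 0.27/1.73 = 0.1561
Doppler factor = √(0.1561) = 0.3951
f_obs = 571.0 × 0.3951 = 225.6 THz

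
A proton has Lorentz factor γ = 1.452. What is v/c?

From γ = 1/√(1 - v²/c²):
1/γ² = 1/1.452² = 0.47431
v²/c² = 1 - 0.47431 = 0.52569
v/c = √(0.52569) = 0.7250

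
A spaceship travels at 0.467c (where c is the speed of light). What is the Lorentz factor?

v/c = 0.467, so (v/c)² = 0.218089
1 - (v/c)² = 0.781911
γ = 1/√(0.781911) = 1.131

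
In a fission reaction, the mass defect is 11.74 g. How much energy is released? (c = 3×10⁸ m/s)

Convert mass defect: Δm = 11.74 g = 0.01174 kg
E = Δm·c² = 0.01174 × (3×10⁸)²
= 0.01174 × 9×10¹⁶ = 1.057×10¹⁵ J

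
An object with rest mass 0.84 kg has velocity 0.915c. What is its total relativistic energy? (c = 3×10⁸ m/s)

γ = 1/√(1 - 0.915²) = 2.479
mc² = 0.84 × (3×10⁸)² = 7.560×10¹⁶ J
E = γmc² = 2.479 × 7.560×10¹⁶ = 1.874×10¹⁷ J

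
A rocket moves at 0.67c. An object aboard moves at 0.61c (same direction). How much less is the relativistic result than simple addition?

Classical: u' + v = 0.61 + 0.67 = 1.28c
Relativistic: u = (0.61 + 0.67)/(1 + 0.4087) = 1.28/1.4087 = 0.9086c
Difference: 1.28 - 0.9086 = 0.3714c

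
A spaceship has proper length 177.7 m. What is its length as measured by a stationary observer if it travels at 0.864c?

Proper length L₀ = 177.7 m
γ = 1/√(1 - 0.864²) = 1.9861
L = L₀/γ = 177.7/1.9861 = 89.47 m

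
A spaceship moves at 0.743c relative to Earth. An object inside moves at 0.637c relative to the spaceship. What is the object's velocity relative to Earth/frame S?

u = (u' + v)/(1 + u'v/c²)
Numerator: 0.637 + 0.743 = 1.38
Denominator: 1 + 0.473291 = 1.473291
u = 1.38/1.473291 = 0.9367c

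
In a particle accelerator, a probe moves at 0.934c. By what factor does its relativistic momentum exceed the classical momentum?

p_rel = γmv, p_class = mv
Ratio = γ = 1/√(1 - 0.934²)
= 1/√(0.127644) = 2.799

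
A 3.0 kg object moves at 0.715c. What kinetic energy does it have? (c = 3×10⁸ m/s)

γ = 1/√(1 - 0.715²) = 1.4304
γ - 1 = 0.4304
KE = (γ-1)mc² = 0.4304 × 3.0 × (3×10⁸)² = 1.162×10¹⁷ J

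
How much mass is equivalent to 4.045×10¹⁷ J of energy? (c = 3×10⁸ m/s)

From E = mc², we get m = E/c²
c² = (3×10⁸)² = 9×10¹⁶ m²/s²
m = 4.045×10¹⁷ / 9×10¹⁶ = 4.494 kg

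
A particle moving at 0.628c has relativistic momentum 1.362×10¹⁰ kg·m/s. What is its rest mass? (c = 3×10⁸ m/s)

γ = 1/√(1 - 0.628²) = 1.285
v = 0.628 × 3×10⁸ = 1.884×10⁸ m/s
m = p/(γv) = 1.362×10¹⁰/(1.285 × 1.884×10⁸) = 56.26 kg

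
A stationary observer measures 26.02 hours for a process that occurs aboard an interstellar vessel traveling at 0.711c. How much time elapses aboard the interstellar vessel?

Dilated time Δt = 26.02 hours
γ = 1/√(1 - 0.711²) = 1.422
Δt₀ = Δt/γ = 26.02/1.422 = 18.30 hours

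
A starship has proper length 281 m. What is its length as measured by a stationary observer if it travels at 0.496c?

Proper length L₀ = 281 m
γ = 1/√(1 - 0.496²) = 1.1516
L = L₀/γ = 281/1.1516 = 244.0 m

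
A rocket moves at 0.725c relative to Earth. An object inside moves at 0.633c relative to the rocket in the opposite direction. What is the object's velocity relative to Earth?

Object's velocity in rocket frame is u' = -0.633c
u = (u' + v)/(1 + u'v/c²) = (v - 0.633)/(1 - 0.633·v/c²)
Numerator: 0.725 - 0.633 = 0.092
Denominator: 1 - 0.458925 = 0.541075
u = 0.092/0.541075 = 0.1700c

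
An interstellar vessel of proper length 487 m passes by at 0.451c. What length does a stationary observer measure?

Proper length L₀ = 487 m
γ = 1/√(1 - 0.451²) = 1.1204
L = L₀/γ = 487/1.1204 = 434.7 m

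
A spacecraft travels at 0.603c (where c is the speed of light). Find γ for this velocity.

v/c = 0.603, so (v/c)² = 0.363609
1 - (v/c)² = 0.636391
γ = 1/√(0.636391) = 1.254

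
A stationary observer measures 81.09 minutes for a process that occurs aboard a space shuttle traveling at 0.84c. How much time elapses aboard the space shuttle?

Dilated time Δt = 81.09 minutes
γ = 1/√(1 - 0.84²) = 1.843
Δt₀ = Δt/γ = 81.09/1.843 = 44.00 minutes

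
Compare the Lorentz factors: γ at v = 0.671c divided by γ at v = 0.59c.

γ₁ = 1/√(1 - 0.671²) = 1.349
γ₂ = 1/√(1 - 0.59²) = 1.239
γ₁/γ₂ = 1.349/1.239 = 1.089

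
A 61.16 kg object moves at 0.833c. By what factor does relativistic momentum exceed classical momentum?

p_rel = γmv, p_class = mv
Ratio = γ = 1/√(1 - 0.833²) = 1.807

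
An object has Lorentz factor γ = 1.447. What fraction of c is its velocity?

From γ = 1/√(1 - v²/c²):
1/γ² = 1/1.447² = 0.4776
v²/c² = 1 - 0.4776 = 0.5224
v/c = √(0.5224) = 0.7228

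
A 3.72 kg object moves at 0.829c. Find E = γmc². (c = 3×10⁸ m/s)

γ = 1/√(1 - 0.829²) = 1.7881
mc² = 3.72 × (3×10⁸)² = 3.348×10¹⁷ J
E = γmc² = 1.7881 × 3.348×10¹⁷ = 5.987×10¹⁷ J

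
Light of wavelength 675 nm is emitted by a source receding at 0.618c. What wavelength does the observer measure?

β = 0.618
Wavelength Doppler factor = √(1.618/0.382) = √(4.236) = 2.058
λ_obs = 675 × 2.058 = 1389 nm (redshift)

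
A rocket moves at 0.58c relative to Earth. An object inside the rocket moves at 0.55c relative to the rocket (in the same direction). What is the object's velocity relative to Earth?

u = (u' + v)/(1 + u'v/c²)
Numerator: 0.55 + 0.58 = 1.13
Denominator: 1 + 0.319 = 1.319
u = 1.13/1.319 = 0.8567c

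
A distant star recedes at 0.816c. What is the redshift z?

β = 0.816
(1+β)/(1-β) = 1.816/0.184 = 9.870
√(9.870) = 3.142
z = 3.142 - 1 = 2.142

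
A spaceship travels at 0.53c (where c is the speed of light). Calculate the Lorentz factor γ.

v/c = 0.53, so (v/c)² = 0.2809
1 - (v/c)² = 0.7191
γ = 1/√(0.7191) = 1.179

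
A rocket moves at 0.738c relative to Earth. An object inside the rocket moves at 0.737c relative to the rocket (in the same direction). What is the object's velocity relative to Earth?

u = (u' + v)/(1 + u'v/c²)
Numerator: 0.737 + 0.738 = 1.475
Denominator: 1 + 0.543906 = 1.543906
u = 1.475/1.543906 = 0.9554c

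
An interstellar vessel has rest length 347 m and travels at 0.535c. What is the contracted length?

Proper length L₀ = 347 m
γ = 1/√(1 - 0.535²) = 1.1836
L = L₀/γ = 347/1.1836 = 293.2 m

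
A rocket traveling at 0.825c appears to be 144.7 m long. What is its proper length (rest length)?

Contracted length L = 144.7 m
γ = 1/√(1 - 0.825²) = 1.769
L₀ = γL = 1.769 × 144.7 = 256.0 m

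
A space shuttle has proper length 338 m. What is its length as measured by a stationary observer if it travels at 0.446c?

Proper length L₀ = 338 m
γ = 1/√(1 - 0.446²) = 1.1173
L = L₀/γ = 338/1.1173 = 302.5 m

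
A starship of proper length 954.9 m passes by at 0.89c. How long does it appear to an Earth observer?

Proper length L₀ = 954.9 m
γ = 1/√(1 - 0.89²) = 2.193
L = L₀/γ = 954.9/2.193 = 435.4 m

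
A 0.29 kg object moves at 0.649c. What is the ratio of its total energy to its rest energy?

E = γmc², E₀ = mc²
E/E₀ = γ = 1/√(1 - 0.649²) = 1.314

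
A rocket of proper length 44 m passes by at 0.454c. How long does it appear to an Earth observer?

Proper length L₀ = 44 m
γ = 1/√(1 - 0.454²) = 1.12233
L = L₀/γ = 44/1.12233 = 39.20 m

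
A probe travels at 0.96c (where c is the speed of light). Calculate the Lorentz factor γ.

v/c = 0.96, so (v/c)² = 0.9216
1 - (v/c)² = 0.0784
γ = 1/√(0.0784) = 3.571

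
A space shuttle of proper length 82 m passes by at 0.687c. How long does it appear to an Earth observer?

Proper length L₀ = 82 m
γ = 1/√(1 - 0.687²) = 1.376
L = L₀/γ = 82/1.376 = 59.59 m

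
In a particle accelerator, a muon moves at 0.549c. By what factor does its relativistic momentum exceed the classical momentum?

p_rel = γmv, p_class = mv
Ratio = γ = 1/√(1 - 0.549²)
= 1/√(0.698599) = 1.196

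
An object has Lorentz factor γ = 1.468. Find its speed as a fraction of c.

From γ = 1/√(1 - v²/c²):
1/γ² = 1/1.468² = 0.4640
v²/c² = 1 - 0.4640 = 0.5360
v/c = √(0.5360) = 0.7321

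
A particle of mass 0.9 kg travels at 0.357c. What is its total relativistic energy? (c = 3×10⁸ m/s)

γ = 1/√(1 - 0.357²) = 1.0705
mc² = 0.9 × (3×10⁸)² = 8.100×10¹⁶ J
E = γmc² = 1.0705 × 8.100×10¹⁶ = 8.671×10¹⁶ J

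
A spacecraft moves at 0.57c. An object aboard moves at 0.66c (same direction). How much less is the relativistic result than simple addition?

Classical: u' + v = 0.66 + 0.57 = 1.23c
Relativistic: u = (0.66 + 0.57)/(1 + 0.3762) = 1.23/1.3762 = 0.8938c
Difference: 1.23 - 0.8938 = 0.3362c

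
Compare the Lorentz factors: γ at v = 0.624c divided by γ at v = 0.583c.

γ₁ = 1/√(1 - 0.624²) = 1.280
γ₂ = 1/√(1 - 0.583²) = 1.231
γ₁/γ₂ = 1.280/1.231 = 1.040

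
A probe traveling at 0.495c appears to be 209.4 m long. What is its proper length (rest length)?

Contracted length L = 209.4 m
γ = 1/√(1 - 0.495²) = 1.151
L₀ = γL = 1.151 × 209.4 = 241.0 m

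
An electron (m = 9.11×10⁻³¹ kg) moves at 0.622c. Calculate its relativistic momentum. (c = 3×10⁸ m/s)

γ = 1/√(1 - 0.622²) = 1.277
v = 0.622 × 3×10⁸ = 1.866×10⁸ m/s
p = γmv = 1.277 × 9.11×10⁻³¹ × 1.866×10⁸ = 2.171×10⁻²² kg·m/s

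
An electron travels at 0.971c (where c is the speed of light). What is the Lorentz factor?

v/c = 0.971, so (v/c)² = 0.942841
1 - (v/c)² = 0.057159
γ = 1/√(0.057159) = 4.183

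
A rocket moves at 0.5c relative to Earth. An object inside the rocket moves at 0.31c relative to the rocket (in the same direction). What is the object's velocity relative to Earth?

u = (u' + v)/(1 + u'v/c²)
Numerator: 0.31 + 0.5 = 0.81
Denominator: 1 + 0.155 = 1.155
u = 0.81/1.155 = 0.7013c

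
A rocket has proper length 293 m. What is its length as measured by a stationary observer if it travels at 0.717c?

Proper length L₀ = 293 m
γ = 1/√(1 - 0.717²) = 1.435
L = L₀/γ = 293/1.435 = 204.2 m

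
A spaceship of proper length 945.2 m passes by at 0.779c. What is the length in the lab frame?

Proper length L₀ = 945.2 m
γ = 1/√(1 - 0.779²) = 1.5948
L = L₀/γ = 945.2/1.5948 = 592.7 m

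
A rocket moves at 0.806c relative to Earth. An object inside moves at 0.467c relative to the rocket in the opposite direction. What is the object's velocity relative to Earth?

Object's velocity in rocket frame is u' = -0.467c
u = (u' + v)/(1 + u'v/c²) = (v - 0.467)/(1 - 0.467·v/c²)
Numerator: 0.806 - 0.467 = 0.339
Denominator: 1 - 0.376402 = 0.623598
u = 0.339/0.623598 = 0.5436c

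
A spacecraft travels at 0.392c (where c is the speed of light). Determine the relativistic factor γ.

v/c = 0.392, so (v/c)² = 0.153664
1 - (v/c)² = 0.846336
γ = 1/√(0.846336) = 1.087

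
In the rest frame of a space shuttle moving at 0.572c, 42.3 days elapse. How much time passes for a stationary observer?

Proper time Δt₀ = 42.3 days
γ = 1/√(1 - 0.572²) = 1.2191
Δt = γΔt₀ = 1.2191 × 42.3 = 51.57 days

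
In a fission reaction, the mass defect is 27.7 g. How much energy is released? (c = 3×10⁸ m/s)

Convert mass defect: Δm = 27.7 g = 0.0277 kg
E = Δm·c² = 0.0277 × (3×10⁸)²
= 0.0277 × 9×10¹⁶ = 2.493×10¹⁵ J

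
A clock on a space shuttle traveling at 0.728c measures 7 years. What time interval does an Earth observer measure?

Proper time Δt₀ = 7 years
γ = 1/√(1 - 0.728²) = 1.459
Δt = γΔt₀ = 1.459 × 7 = 10.21 years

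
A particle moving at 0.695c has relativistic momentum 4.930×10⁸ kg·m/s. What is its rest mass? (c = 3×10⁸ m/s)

γ = 1/√(1 - 0.695²) = 1.391
v = 0.695 × 3×10⁸ = 2.085×10⁸ m/s
m = p/(γv) = 4.930×10⁸/(1.391 × 2.085×10⁸) = 1.700 kg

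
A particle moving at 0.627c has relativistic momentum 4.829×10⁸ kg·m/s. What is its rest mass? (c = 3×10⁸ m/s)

γ = 1/√(1 - 0.627²) = 1.2837
v = 0.627 × 3×10⁸ = 1.881×10⁸ m/s
m = p/(γv) = 4.829×10⁸/(1.2837 × 1.881×10⁸) = 2.000 kg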